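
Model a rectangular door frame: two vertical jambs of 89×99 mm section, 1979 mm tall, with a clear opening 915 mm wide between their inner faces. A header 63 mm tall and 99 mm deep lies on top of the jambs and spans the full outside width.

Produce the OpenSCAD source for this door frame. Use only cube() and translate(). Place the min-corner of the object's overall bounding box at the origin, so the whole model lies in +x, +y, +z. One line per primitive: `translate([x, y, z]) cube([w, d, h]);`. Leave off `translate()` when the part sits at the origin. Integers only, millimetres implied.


cube([89, 99, 1979]);
translate([1004, 0, 0]) cube([89, 99, 1979]);
translate([0, 0, 1979]) cube([1093, 99, 63]);


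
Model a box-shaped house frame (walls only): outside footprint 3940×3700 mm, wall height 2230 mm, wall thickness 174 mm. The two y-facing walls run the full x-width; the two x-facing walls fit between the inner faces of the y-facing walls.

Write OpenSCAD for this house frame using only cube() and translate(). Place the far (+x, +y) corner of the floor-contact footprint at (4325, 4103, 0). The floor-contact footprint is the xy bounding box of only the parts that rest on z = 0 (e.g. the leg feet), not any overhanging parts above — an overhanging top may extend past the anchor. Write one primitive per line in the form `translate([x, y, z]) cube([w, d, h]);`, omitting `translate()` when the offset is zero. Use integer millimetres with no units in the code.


translate([385, 403, 0]) cube([3940, 174, 2230]);
translate([385, 3929, 0]) cube([3940, 174, 2230]);
translate([385, 577, 0]) cube([174, 3352, 2230]);
translate([4151, 577, 0]) cube([174, 3352, 2230]);


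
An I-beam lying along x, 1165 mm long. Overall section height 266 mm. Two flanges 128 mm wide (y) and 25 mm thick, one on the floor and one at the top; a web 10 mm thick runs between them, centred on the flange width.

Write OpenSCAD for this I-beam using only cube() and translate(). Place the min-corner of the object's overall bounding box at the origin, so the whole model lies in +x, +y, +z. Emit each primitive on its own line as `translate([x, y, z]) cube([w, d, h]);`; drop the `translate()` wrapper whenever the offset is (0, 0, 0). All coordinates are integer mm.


cube([1165, 128, 25]);
translate([0, 59, 25]) cube([1165, 10, 216]);
translate([0, 0, 241]) cube([1165, 128, 25]);


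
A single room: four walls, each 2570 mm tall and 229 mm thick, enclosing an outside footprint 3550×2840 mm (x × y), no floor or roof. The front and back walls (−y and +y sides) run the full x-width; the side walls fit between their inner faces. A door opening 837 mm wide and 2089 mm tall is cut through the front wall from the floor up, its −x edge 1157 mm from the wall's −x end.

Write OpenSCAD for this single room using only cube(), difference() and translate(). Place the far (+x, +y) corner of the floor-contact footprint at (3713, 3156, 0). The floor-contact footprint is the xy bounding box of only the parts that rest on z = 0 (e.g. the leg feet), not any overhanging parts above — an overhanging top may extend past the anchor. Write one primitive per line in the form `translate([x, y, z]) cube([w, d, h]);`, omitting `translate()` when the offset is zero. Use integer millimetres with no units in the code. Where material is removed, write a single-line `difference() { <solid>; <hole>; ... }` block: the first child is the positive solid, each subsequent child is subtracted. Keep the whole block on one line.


difference() { translate([163, 316, 0]) cube([3550, 229, 2570]); translate([1320, 316, 0]) cube([837, 229, 2089]); }
translate([163, 2927, 0]) cube([3550, 229, 2570]);
translate([163, 545, 0]) cube([229, 2382, 2570]);
translate([3484, 545, 0]) cube([229, 2382, 2570]);


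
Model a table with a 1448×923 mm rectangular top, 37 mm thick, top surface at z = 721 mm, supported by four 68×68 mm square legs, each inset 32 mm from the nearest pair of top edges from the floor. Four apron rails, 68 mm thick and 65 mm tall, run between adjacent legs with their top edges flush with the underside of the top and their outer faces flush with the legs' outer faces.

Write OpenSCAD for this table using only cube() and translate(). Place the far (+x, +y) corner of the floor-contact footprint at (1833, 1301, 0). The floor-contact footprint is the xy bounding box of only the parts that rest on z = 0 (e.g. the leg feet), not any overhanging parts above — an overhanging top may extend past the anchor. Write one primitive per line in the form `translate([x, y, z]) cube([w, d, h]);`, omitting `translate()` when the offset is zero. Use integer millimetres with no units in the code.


translate([417, 410, 684]) cube([1448, 923, 37]);
translate([449, 442, 0]) cube([68, 68, 684]);
translate([1765, 442, 0]) cube([68, 68, 684]);
translate([449, 1233, 0]) cube([68, 68, 684]);
translate([1765, 1233, 0]) cube([68, 68, 684]);
translate([517, 442, 619]) cube([1248, 68, 65]);
translate([517, 1233, 619]) cube([1248, 68, 65]);
translate([449, 510, 619]) cube([68, 723, 65]);
translate([1765, 510, 619]) cube([68, 723, 65]);


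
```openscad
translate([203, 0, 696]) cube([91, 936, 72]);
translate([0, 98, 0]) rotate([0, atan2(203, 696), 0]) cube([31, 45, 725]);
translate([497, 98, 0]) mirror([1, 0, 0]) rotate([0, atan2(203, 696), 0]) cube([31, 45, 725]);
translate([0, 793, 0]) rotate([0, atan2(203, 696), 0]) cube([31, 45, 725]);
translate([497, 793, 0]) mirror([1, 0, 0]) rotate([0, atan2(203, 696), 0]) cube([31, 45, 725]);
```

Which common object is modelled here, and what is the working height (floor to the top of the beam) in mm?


A sawhorse. The overall height is 768 mm.

A beam across two mirrored pairs of raked legs — a sawhorse. The beam's underside is at z = 696 (matching the legs' vertical rise in atan2(203, 696)) and the beam is 72 mm tall, so its top is at 696 + 72 = 768 mm. The raked legs top out at the beam's underside, so that is the highest point.


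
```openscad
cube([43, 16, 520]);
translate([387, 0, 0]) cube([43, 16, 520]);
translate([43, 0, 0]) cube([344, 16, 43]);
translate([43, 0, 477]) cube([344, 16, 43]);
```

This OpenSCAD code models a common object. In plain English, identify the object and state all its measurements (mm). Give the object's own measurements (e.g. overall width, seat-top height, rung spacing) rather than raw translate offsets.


A rectangular picture frame lying in the x–z plane (depth along y). The opening is 344 mm wide (x) by 434 mm tall (z), surrounded by a border 43 mm wide on all four sides. The frame is 16 mm deep and is made of two full-height vertical stiles with two horizontal rails fitted between them.


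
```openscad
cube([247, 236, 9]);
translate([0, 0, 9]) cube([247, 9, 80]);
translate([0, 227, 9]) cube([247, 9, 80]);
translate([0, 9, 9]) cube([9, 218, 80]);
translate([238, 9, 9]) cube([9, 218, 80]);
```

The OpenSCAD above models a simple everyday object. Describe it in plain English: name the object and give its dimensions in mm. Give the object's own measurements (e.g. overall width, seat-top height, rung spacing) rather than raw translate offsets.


An open-topped rectangular box: outside dimensions 247×236×89 mm, with a uniform wall and base thickness of 9 mm. The base is a full 247×236 slab on the floor; four walls sit on top of the base. The front and back walls (the −y and +y sides) span the full width; the two side walls fit between them.


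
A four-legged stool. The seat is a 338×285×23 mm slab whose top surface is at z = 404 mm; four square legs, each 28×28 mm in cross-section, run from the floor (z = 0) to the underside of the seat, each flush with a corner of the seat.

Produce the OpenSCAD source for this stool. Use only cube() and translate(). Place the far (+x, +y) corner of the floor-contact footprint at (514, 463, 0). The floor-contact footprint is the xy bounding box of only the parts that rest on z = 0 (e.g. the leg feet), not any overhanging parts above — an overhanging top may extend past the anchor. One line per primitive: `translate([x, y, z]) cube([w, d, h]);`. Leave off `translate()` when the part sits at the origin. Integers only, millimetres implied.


translate([176, 178, 381]) cube([338, 285, 23]);
translate([176, 178, 0]) cube([28, 28, 381]);
translate([486, 178, 0]) cube([28, 28, 381]);
translate([176, 435, 0]) cube([28, 28, 381]);
translate([486, 435, 0]) cube([28, 28, 381]);


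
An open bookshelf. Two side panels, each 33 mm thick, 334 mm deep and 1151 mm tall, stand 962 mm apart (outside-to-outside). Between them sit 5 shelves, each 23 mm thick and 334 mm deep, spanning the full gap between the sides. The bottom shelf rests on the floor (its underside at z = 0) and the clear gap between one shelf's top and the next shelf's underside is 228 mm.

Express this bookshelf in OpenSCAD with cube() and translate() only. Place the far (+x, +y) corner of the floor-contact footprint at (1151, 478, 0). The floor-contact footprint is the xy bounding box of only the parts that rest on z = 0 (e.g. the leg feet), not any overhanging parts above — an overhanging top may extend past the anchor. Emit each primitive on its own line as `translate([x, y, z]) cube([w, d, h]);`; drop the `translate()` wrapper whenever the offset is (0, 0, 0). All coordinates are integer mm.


translate([189, 144, 0]) cube([33, 334, 1151]);
translate([1118, 144, 0]) cube([33, 334, 1151]);
translate([222, 144, 0]) cube([896, 334, 23]);
translate([222, 144, 251]) cube([896, 334, 23]);
translate([222, 144, 502]) cube([896, 334, 23]);
translate([222, 144, 753]) cube([896, 334, 23]);
translate([222, 144, 1004]) cube([896, 334, 23]);


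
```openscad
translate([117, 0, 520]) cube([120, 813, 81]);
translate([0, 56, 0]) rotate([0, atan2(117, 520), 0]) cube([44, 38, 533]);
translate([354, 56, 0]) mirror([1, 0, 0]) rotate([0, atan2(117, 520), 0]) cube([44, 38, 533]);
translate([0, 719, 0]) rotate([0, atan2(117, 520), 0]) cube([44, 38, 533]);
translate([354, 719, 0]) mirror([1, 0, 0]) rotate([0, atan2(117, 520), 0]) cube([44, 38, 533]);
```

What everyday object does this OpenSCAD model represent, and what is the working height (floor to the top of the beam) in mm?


A sawhorse. The overall height is 601 mm.

A beam across two mirrored pairs of raked legs — a sawhorse. The beam's underside is at z = 520 (matching the legs' vertical rise in atan2(117, 520)) and the beam is 81 mm tall, so its top is at 520 + 81 = 601 mm. The raked legs top out at the beam's underside, so that is the highest point.


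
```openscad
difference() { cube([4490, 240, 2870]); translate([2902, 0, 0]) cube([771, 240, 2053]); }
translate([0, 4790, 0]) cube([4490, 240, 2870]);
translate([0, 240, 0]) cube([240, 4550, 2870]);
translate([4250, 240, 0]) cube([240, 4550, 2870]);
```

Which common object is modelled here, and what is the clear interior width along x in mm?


A single room. The interior width is 4010 mm.

Four walls enclosing a rectangle with a door in the front wall — a room. Outside width 4490 minus two 240 mm walls gives 4010 mm.


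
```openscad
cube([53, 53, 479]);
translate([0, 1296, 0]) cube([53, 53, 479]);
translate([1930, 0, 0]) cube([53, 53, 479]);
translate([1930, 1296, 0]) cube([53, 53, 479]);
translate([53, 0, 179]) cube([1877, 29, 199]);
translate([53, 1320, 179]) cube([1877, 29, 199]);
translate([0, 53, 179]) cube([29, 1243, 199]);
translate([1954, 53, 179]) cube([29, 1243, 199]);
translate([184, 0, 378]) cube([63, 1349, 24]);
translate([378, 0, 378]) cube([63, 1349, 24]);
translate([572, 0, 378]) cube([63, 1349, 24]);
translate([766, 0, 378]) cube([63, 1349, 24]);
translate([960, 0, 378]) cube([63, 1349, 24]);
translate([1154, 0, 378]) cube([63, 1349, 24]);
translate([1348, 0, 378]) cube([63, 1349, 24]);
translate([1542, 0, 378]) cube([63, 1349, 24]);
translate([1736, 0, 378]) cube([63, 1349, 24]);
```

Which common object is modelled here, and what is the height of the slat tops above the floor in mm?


A bed frame. The slat-top height is 402 mm.

Four posts, four rails, and a row of slats — a bed frame. Slats sit on the rails at z = 179 + 199 = 378; with slat thickness 24, the top is 402 mm.


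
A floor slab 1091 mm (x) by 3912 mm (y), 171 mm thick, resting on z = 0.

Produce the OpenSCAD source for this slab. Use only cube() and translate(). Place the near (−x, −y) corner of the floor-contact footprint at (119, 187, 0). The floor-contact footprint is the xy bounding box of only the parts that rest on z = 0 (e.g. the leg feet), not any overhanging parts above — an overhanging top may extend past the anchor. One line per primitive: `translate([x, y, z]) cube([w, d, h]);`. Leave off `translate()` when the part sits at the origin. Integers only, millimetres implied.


translate([119, 187, 0]) cube([1091, 3912, 171]);


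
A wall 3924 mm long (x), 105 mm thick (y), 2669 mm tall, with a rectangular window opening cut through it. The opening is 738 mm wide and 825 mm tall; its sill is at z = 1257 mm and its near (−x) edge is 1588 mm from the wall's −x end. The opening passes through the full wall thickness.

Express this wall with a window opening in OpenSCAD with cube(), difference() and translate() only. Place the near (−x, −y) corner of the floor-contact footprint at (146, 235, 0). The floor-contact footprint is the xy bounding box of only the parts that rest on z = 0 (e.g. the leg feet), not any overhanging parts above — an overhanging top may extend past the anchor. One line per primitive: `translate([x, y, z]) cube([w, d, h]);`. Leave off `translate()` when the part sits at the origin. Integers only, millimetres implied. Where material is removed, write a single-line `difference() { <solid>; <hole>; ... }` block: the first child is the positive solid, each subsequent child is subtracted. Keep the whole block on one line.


difference() { translate([146, 235, 0]) cube([3924, 105, 2669]); translate([1734, 235, 1257]) cube([738, 105, 825]); }


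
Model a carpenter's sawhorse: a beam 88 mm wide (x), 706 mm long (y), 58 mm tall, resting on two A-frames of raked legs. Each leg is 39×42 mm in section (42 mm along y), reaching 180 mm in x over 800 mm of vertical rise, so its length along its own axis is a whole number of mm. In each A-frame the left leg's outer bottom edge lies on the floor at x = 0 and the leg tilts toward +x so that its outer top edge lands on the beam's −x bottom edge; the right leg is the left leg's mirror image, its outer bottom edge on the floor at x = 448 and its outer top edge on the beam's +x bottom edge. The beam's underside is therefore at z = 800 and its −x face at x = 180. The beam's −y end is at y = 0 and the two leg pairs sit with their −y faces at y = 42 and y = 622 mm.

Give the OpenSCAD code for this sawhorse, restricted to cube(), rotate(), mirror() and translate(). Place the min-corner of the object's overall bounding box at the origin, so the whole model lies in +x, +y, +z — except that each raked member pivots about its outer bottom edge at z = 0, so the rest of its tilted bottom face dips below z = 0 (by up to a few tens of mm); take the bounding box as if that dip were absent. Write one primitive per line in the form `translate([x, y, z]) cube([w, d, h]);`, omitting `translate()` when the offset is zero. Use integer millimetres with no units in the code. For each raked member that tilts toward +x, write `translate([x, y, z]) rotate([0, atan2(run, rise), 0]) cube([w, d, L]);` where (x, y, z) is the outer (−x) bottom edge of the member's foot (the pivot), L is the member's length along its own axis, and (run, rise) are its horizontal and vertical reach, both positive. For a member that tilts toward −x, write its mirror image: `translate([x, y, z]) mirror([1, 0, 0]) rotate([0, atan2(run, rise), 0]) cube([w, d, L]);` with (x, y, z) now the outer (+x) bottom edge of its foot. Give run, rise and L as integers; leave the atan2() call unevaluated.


// leg length = √(180² + 800²) = 820
// right-leg outer foot x = 2·180 + 88 = 448
// beam min-corner = (180, 0, 800)
translate([180, 0, 800]) cube([88, 706, 58]);
translate([0, 42, 0]) rotate([0, atan2(180, 800), 0]) cube([39, 42, 820]);
translate([448, 42, 0]) mirror([1, 0, 0]) rotate([0, atan2(180, 800), 0]) cube([39, 42, 820]);
translate([0, 622, 0]) rotate([0, atan2(180, 800), 0]) cube([39, 42, 820]);
translate([448, 622, 0]) mirror([1, 0, 0]) rotate([0, atan2(180, 800), 0]) cube([39, 42, 820]);


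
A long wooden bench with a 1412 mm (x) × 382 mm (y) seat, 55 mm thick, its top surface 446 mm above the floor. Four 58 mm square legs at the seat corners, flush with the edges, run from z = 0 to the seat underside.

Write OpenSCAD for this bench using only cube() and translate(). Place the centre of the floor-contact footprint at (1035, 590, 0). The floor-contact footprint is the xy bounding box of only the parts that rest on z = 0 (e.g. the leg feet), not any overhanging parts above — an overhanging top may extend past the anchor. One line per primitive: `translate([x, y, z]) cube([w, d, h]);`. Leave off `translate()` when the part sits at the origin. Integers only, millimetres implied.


translate([329, 399, 391]) cube([1412, 382, 55]);
translate([329, 399, 0]) cube([58, 58, 391]);
translate([329, 723, 0]) cube([58, 58, 391]);
translate([1683, 399, 0]) cube([58, 58, 391]);
translate([1683, 723, 0]) cube([58, 58, 391]);


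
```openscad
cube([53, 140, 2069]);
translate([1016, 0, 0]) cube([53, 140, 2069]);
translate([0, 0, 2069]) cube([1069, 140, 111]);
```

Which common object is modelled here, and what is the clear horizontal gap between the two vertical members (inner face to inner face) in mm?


A door frame. The clear opening width is 963 mm.

Two 2069 mm tall posts with a header on top — a door frame. The left jamb is 53 mm wide at x = 0; the right jamb starts at x = 1016. The clear opening is 1016 − 53 = 963 mm.


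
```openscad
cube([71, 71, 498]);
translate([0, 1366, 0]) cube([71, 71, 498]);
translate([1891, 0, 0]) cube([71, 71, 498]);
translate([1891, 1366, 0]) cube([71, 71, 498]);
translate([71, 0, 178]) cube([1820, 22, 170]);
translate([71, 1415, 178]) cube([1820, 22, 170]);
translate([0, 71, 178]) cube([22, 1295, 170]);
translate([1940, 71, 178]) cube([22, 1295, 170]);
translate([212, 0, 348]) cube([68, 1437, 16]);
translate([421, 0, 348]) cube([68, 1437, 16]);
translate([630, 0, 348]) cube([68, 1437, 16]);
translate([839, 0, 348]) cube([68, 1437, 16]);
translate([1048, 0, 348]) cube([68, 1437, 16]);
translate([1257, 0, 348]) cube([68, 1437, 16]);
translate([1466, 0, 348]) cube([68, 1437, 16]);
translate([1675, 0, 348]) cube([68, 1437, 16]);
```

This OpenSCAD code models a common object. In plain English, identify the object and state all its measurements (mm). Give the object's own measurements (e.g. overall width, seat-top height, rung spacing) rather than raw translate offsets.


A bed frame 1962 mm long (x) by 1437 mm wide (y). Four 71×71 mm corner posts, 498 mm tall, at the corners of the footprint. Four rails of 22 mm thickness and 170 mm height run between adjacent posts with their undersides at z = 178 mm, their outer faces flush with the outside of the frame (the two x-running rails run between the posts' inner faces; the two y-running rails run between the posts' inner faces). 8 slats, each 68 mm wide (x) and 16 mm thick, lie across the top of the two x-running rails, running the full 1437 mm width of the frame in y; along x they sit between the end posts with a 141 mm gap after the −x posts and between neighbouring slats, leaving 148 mm before the +x posts.


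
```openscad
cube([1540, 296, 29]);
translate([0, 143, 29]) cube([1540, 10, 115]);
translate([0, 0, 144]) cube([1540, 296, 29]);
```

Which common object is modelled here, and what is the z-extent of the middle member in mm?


An I-beam. The web height is 115 mm.

Two wide flanges with a thin centred web — an I-beam. Overall 173 mm minus two 29 mm flanges gives a web of 173 − 2·29 = 115 mm.


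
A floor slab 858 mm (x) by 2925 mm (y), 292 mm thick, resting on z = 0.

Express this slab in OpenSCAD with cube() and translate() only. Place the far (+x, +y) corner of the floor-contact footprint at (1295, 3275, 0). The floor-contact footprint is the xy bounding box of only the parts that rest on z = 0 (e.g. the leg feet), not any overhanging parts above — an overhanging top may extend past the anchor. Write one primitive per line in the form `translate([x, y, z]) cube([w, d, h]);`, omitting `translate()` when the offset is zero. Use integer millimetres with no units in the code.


translate([437, 350, 0]) cube([858, 2925, 292]);


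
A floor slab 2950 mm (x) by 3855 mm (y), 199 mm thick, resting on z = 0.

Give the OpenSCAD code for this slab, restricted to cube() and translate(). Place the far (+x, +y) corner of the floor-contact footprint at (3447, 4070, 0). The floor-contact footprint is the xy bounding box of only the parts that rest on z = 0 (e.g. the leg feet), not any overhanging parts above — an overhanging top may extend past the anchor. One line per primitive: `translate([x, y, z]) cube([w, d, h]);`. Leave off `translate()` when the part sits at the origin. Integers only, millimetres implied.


translate([497, 215, 0]) cube([2950, 3855, 199]);


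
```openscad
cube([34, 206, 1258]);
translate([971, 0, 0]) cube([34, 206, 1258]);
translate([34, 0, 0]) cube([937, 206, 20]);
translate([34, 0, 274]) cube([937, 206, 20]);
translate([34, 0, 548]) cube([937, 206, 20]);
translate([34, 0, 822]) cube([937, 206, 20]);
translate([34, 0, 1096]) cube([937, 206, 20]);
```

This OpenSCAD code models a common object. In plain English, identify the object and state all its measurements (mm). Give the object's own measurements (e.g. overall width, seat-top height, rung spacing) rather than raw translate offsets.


An open bookshelf. Two side panels, each 34 mm thick, 206 mm deep and 1258 mm tall, stand 1005 mm apart (outside-to-outside). Between them sit 5 shelves, each 20 mm thick and 206 mm deep, spanning the full gap between the sides. The bottom shelf rests on the floor (its underside at z = 0) and the clear gap between one shelf's top and the next shelf's underside is 254 mm.


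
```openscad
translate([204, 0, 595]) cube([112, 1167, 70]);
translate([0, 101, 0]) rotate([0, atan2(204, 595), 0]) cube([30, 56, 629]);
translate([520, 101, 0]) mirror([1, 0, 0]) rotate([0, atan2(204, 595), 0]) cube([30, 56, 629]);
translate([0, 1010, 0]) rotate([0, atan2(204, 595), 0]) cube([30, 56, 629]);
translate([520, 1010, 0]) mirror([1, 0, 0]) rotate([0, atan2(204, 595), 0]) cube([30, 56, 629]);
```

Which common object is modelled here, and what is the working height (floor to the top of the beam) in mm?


A sawhorse. The overall height is 665 mm.

A beam across two mirrored pairs of raked legs — a sawhorse. The beam's underside is at z = 595 (matching the legs' vertical rise in atan2(204, 595)) and the beam is 70 mm tall, so its top is at 595 + 70 = 665 mm. The raked legs top out at the beam's underside, so that is the highest point.


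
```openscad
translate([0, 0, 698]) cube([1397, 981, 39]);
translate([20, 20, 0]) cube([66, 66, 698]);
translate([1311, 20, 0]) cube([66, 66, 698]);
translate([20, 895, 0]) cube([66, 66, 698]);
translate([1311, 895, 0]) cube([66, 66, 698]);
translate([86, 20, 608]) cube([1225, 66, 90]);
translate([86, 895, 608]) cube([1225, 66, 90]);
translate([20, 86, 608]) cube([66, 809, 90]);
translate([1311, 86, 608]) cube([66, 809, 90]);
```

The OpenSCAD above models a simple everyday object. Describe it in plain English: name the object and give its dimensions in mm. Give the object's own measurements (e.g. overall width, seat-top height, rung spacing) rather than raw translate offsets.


A table: top 1397 mm (x) × 981 mm (y), 39 mm thick, upper face at z = 737 mm, on four 66×66 mm square legs, each inset 20 mm from the nearest pair of top edges from z = 0 to the bottom of the top. Four apron rails, 66 mm thick and 90 mm tall, run between adjacent legs with their top edges flush with the underside of the top and their outer faces flush with the legs' outer faces.


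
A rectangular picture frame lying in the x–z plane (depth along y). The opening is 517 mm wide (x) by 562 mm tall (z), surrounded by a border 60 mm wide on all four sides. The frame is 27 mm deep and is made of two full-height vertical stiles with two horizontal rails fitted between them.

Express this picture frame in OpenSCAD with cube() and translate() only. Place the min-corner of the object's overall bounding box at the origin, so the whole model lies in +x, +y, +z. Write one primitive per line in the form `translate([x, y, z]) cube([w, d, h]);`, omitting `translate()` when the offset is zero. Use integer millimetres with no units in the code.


cube([60, 27, 682]);
translate([577, 0, 0]) cube([60, 27, 682]);
translate([60, 0, 0]) cube([517, 27, 60]);
translate([60, 0, 622]) cube([517, 27, 60]);


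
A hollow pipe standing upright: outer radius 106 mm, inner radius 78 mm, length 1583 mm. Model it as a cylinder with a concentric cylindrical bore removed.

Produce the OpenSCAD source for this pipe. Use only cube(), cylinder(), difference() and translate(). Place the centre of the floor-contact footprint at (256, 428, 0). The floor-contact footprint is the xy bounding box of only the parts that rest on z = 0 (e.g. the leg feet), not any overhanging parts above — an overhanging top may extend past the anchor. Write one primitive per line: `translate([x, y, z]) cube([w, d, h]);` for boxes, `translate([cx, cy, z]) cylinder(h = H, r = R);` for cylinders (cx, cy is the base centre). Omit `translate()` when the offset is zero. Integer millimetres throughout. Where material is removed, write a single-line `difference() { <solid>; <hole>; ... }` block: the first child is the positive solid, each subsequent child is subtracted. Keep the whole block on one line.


difference() { translate([256, 428, 0]) cylinder(h = 1583, r = 106); translate([256, 428, 0]) cylinder(h = 1583, r = 78); }


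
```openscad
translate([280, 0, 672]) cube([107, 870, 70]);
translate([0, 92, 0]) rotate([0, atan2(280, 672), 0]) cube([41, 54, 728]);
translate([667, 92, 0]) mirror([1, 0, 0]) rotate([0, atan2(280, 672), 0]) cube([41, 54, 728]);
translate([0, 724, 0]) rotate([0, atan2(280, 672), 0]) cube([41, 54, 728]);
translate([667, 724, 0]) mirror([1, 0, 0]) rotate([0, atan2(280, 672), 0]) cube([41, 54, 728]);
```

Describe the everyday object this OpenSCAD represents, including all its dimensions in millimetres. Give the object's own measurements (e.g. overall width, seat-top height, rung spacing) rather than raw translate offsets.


A sawhorse. A 107×870×70 mm beam (x, y, z) sits on two A-frame leg pairs. Each pair is two raked legs of 41×54 mm section (54 mm along y) splaying symmetrically in x. Each leg rises 672 mm vertically over 280 mm of horizontal reach and is 728 mm long along its own axis. Every leg's outer bottom edge rests on the floor and its outer top edge meets a bottom edge of the beam — the left legs (tilting toward +x) meet the beam's −x bottom edge, the right legs (their mirror images, tilting toward −x) meet its +x bottom edge — so the leg tops tuck under the beam, the beam's underside is 672 mm above the floor, and the feet are 667 mm apart outside-to-outside with the beam centred between them. The two leg pairs are set in 92 mm from either end of the beam.


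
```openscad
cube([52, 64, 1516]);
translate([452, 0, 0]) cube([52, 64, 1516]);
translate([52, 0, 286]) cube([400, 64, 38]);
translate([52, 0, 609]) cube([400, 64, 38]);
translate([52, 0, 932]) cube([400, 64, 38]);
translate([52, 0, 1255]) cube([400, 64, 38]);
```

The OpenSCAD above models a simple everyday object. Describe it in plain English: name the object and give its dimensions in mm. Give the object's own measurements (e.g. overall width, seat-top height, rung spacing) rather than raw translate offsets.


A straight ladder. Two 52×64 mm vertical rails, 1516 mm tall, stand 504 mm apart (outside-to-outside) with their front faces coplanar on the −y side. 4 rungs, each 64 mm deep and 38 mm tall, span between the inner faces of the rails, front faces flush with the rails. The lowest rung's underside is at z = 286 mm and rungs are spaced 323 mm apart (underside to underside).


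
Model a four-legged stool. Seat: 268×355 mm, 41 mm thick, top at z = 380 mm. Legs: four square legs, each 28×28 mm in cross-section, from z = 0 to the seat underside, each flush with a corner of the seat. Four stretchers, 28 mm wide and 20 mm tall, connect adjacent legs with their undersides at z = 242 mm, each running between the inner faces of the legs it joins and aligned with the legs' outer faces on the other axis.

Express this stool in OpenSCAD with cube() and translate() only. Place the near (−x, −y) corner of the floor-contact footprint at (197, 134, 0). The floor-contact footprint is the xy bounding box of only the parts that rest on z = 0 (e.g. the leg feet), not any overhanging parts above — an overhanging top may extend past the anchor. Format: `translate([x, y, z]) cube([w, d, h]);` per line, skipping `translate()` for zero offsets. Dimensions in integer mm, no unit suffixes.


translate([197, 134, 339]) cube([268, 355, 41]);
translate([197, 134, 0]) cube([28, 28, 339]);
translate([437, 134, 0]) cube([28, 28, 339]);
translate([197, 461, 0]) cube([28, 28, 339]);
translate([437, 461, 0]) cube([28, 28, 339]);
translate([225, 134, 242]) cube([212, 28, 20]);
translate([225, 461, 242]) cube([212, 28, 20]);
translate([197, 162, 242]) cube([28, 299, 20]);
translate([437, 162, 242]) cube([28, 299, 20]);


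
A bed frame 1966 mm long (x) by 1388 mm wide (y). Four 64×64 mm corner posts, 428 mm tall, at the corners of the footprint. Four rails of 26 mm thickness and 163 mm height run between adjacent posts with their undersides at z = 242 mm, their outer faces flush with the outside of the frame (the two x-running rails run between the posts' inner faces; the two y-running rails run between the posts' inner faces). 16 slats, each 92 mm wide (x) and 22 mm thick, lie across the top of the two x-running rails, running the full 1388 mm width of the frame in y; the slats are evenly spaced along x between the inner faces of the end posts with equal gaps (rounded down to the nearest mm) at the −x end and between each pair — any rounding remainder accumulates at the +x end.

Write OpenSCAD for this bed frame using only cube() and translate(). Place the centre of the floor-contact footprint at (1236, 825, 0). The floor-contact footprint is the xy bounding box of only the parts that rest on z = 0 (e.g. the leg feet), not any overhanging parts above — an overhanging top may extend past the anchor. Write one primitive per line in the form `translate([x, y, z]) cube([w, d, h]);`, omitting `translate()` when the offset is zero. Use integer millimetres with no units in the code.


translate([253, 131, 0]) cube([64, 64, 428]);
translate([253, 1455, 0]) cube([64, 64, 428]);
translate([2155, 131, 0]) cube([64, 64, 428]);
translate([2155, 1455, 0]) cube([64, 64, 428]);
translate([317, 131, 242]) cube([1838, 26, 163]);
translate([317, 1493, 242]) cube([1838, 26, 163]);
translate([253, 195, 242]) cube([26, 1260, 163]);
translate([2193, 195, 242]) cube([26, 1260, 163]);
translate([338, 131, 405]) cube([92, 1388, 22]);
translate([451, 131, 405]) cube([92, 1388, 22]);
translate([564, 131, 405]) cube([92, 1388, 22]);
translate([677, 131, 405]) cube([92, 1388, 22]);
translate([790, 131, 405]) cube([92, 1388, 22]);
translate([903, 131, 405]) cube([92, 1388, 22]);
translate([1016, 131, 405]) cube([92, 1388, 22]);
translate([1129, 131, 405]) cube([92, 1388, 22]);
translate([1242, 131, 405]) cube([92, 1388, 22]);
translate([1355, 131, 405]) cube([92, 1388, 22]);
translate([1468, 131, 405]) cube([92, 1388, 22]);
translate([1581, 131, 405]) cube([92, 1388, 22]);
translate([1694, 131, 405]) cube([92, 1388, 22]);
translate([1807, 131, 405]) cube([92, 1388, 22]);
translate([1920, 131, 405]) cube([92, 1388, 22]);
translate([2033, 131, 405]) cube([92, 1388, 22]);


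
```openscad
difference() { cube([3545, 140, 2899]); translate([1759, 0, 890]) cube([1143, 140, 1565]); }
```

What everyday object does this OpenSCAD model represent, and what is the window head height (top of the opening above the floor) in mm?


A wall with a window opening. The window head height is 2455 mm.

A wall with a rectangular opening subtracted — a window. Sill at z = 890, opening 1565 mm tall, so the head is at 890 + 1565 = 2455 mm.


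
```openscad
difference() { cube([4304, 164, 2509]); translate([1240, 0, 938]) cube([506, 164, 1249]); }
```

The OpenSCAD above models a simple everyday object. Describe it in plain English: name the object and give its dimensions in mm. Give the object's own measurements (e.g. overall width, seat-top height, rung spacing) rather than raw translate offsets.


A wall 4304 mm long (x), 164 mm thick (y), 2509 mm tall, with a rectangular window opening cut through it. The opening is 506 mm wide and 1249 mm tall; its sill is at z = 938 mm and its near (−x) edge is 1240 mm from the wall's −x end. The opening passes through the full wall thickness.


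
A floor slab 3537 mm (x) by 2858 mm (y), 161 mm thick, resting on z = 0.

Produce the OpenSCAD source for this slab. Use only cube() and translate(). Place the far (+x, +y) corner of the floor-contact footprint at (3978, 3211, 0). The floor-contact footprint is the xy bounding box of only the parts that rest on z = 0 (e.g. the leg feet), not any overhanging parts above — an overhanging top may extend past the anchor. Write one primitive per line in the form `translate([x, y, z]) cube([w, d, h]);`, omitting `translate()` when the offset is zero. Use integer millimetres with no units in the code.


translate([441, 353, 0]) cube([3537, 2858, 161]);


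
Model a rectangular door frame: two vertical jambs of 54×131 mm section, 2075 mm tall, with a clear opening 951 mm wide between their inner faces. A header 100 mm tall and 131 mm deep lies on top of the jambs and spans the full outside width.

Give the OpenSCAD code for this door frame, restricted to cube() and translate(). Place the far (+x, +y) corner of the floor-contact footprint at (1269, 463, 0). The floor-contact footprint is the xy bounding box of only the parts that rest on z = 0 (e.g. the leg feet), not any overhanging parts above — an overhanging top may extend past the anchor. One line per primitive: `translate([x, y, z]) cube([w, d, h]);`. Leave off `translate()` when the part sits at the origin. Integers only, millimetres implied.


translate([210, 332, 0]) cube([54, 131, 2075]);
translate([1215, 332, 0]) cube([54, 131, 2075]);
translate([210, 332, 2075]) cube([1059, 131, 100]);


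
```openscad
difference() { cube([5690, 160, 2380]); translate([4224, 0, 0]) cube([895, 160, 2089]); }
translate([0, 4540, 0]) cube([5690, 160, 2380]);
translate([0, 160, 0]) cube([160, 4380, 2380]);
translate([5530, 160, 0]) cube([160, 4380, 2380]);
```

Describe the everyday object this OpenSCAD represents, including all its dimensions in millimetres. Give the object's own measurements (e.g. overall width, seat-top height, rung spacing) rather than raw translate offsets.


A single room: four walls, each 2380 mm tall and 160 mm thick, enclosing an outside footprint 5690×4700 mm (x × y), no floor or roof. The front and back walls (−y and +y sides) run the full x-width; the side walls fit between their inner faces. A door opening 895 mm wide and 2089 mm tall is cut through the front wall from the floor up, its −x edge 4224 mm from the wall's −x end.


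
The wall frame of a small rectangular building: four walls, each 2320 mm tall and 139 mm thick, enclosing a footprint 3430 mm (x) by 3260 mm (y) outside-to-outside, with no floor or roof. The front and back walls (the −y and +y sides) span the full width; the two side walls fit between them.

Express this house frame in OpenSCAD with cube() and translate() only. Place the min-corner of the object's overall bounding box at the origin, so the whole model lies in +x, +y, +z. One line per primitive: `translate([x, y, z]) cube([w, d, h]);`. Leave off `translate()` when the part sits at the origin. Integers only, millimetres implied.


cube([3430, 139, 2320]);
translate([0, 3121, 0]) cube([3430, 139, 2320]);
translate([0, 139, 0]) cube([139, 2982, 2320]);
translate([3291, 139, 0]) cube([139, 2982, 2320]);


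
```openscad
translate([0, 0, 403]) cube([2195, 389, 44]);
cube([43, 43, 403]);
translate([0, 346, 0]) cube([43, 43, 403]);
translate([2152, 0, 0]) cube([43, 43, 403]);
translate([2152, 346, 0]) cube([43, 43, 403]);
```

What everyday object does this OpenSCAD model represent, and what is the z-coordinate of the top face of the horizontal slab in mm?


A bench. The seat-top height is 447 mm.

A long slab on four corner posts — a bench. The slab sits at z = 403 with thickness 44, so the top is 403 + 44 = 447 mm.


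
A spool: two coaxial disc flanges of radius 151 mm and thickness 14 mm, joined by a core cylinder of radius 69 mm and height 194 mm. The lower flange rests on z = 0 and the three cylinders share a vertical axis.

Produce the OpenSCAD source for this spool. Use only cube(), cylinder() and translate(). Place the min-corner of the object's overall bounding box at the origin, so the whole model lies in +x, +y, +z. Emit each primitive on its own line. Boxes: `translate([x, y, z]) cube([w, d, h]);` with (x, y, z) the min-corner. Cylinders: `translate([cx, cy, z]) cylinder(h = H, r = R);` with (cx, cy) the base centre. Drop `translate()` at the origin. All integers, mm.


translate([151, 151, 0]) cylinder(h = 14, r = 151);
translate([151, 151, 14]) cylinder(h = 194, r = 69);
translate([151, 151, 208]) cylinder(h = 14, r = 151);


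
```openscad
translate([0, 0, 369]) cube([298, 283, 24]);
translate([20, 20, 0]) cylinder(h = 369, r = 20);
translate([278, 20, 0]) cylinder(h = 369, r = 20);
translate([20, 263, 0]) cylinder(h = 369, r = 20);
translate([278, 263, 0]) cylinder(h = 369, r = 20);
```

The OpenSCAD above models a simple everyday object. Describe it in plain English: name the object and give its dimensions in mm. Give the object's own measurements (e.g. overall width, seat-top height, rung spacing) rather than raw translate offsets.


A simple wooden stool: a rectangular seat 298 mm (x) by 283 mm (y), 24 mm thick, top face at z = 393 mm, on four round legs, each 40 mm in diameter. The legs rest on z = 0, each leg's axis is inset half a diameter from the nearest pair of seat edges (so the leg's bounding box is flush with the corner).


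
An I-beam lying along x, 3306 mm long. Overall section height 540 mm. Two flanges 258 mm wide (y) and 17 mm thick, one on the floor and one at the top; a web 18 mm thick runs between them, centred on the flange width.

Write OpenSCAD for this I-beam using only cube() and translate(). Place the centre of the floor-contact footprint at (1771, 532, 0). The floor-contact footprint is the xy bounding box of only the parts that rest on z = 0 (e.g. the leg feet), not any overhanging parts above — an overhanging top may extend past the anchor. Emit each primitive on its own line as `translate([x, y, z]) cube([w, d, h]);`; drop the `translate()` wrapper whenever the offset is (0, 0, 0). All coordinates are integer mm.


translate([118, 403, 0]) cube([3306, 258, 17]);
translate([118, 523, 17]) cube([3306, 18, 506]);
translate([118, 403, 523]) cube([3306, 258, 17]);


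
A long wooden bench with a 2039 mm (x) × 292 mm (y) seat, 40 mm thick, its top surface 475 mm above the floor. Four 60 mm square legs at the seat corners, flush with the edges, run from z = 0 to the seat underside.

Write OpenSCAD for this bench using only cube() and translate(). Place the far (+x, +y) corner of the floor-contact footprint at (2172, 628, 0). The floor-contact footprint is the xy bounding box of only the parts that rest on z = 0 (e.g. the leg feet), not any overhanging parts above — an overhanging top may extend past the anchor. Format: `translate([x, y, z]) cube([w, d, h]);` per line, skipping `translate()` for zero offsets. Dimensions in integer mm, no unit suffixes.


// leg_h = 475 − 40 = 435
translate([133, 336, 435]) cube([2039, 292, 40]);
translate([133, 336, 0]) cube([60, 60, 435]);
translate([133, 568, 0]) cube([60, 60, 435]);
translate([2112, 336, 0]) cube([60, 60, 435]);
translate([2112, 568, 0]) cube([60, 60, 435]);
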